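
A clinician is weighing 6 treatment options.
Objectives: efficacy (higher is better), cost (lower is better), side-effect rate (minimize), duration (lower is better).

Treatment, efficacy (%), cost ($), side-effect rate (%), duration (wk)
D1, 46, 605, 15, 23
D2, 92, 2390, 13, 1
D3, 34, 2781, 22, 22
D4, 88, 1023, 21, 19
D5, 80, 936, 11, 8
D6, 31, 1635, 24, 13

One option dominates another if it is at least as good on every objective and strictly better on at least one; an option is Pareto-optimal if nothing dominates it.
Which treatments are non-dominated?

D1: not dominated (best cost).
D2: not dominated (best efficacy).
D3: dominated by D2 (efficacy 92≥34, cost 2390≤2781, side-effect rate 13≤22, duration 1≤22).
D4: not dominated.
D5: not dominated (best side-effect rate).
D6: dominated by D5 (efficacy 80≥31, cost 936≤1635, side-effect rate 11≤24, duration 8≤13).

D1, D2, D4, D5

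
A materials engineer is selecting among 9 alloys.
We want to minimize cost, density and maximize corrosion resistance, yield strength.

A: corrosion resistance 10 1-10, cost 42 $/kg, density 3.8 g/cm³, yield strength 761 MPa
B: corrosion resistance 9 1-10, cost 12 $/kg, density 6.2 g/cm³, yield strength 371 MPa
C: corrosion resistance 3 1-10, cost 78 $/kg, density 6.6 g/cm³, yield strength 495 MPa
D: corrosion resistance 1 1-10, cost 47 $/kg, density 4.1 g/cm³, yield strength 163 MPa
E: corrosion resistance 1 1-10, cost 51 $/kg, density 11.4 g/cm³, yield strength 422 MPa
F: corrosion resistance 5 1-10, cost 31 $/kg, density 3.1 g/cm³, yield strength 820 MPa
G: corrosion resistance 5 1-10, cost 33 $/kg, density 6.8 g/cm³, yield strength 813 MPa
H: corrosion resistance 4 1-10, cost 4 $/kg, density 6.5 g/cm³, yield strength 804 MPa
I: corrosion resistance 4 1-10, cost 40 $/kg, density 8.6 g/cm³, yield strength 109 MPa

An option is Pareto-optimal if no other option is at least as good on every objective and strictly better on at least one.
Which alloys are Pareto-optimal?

A, B, F, H

A: not dominated (best corrosion resistance).
B: not dominated.
C: dominated by A (corrosion resistance 10≥3, cost 42≤78, density 3.8≤6.6, yield strength 761≥495).
D: dominated by A (corrosion resistance 10≥1, cost 42≤47, density 3.8≤4.1, yield strength 761≥163).
E: dominated by A (corrosion resistance 10≥1, cost 42≤51, density 3.8≤11.4, yield strength 761≥422).
F: not dominated (best density).
G: dominated by F (corrosion resistance 5≥5, cost 31≤33, density 3.1≤6.8, yield strength 820≥813).
H: not dominated (best cost).
I: dominated by B (corrosion resistance 9≥4, cost 12≤40, density 6.2≤8.6, yield strength 371≥109).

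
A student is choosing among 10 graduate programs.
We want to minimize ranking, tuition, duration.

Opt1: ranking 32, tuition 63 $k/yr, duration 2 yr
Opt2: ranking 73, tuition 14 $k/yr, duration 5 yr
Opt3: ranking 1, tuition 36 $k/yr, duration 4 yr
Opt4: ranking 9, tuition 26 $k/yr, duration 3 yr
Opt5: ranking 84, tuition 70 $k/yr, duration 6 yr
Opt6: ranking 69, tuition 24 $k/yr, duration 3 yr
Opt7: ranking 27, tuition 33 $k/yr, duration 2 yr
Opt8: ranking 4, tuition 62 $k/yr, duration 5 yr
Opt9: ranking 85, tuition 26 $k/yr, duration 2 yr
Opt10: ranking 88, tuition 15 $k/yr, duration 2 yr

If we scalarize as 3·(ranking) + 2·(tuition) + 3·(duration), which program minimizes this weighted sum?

Opt3

Opt1: 3·32 + 2·63 + 3·2 = 228
Opt2: 3·73 + 2·14 + 3·5 = 262
Opt3: 3·1 + 2·36 + 3·4 = 87
Opt4: 3·9 + 2·26 + 3·3 = 88
Opt5: 3·84 + 2·70 + 3·6 = 410
Opt6: 3·69 + 2·24 + 3·3 = 264
Opt7: 3·27 + 2·33 + 3·2 = 153
Opt8: 3·4 + 2·62 + 3·5 = 151
Opt9: 3·85 + 2·26 + 3·2 = 313
Opt10: 3·88 + 2·15 + 3·2 = 300
Lowest: Opt3 at 87.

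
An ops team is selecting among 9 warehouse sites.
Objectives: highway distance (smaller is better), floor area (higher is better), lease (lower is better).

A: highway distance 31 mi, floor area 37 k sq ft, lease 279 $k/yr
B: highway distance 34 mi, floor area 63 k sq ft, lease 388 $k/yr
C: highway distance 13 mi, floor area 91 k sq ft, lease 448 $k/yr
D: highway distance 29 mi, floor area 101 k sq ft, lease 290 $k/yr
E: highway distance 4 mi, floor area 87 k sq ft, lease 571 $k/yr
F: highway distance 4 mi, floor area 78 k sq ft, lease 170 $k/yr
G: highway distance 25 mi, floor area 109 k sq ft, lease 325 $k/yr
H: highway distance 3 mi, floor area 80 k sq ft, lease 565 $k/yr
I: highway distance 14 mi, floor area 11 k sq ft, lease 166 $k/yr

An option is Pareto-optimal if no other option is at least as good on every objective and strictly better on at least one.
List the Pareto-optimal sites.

A: dominated by F (highway distance 4≤31, floor area 78≥37, lease 170≤279).
B: dominated by D (highway distance 29≤34, floor area 101≥63, lease 290≤388).
C: not dominated.
D: not dominated.
E: not dominated.
F: not dominated.
G: not dominated (best floor area).
H: not dominated (best highway distance).
I: not dominated (best lease).

C, D, E, F, G, H, I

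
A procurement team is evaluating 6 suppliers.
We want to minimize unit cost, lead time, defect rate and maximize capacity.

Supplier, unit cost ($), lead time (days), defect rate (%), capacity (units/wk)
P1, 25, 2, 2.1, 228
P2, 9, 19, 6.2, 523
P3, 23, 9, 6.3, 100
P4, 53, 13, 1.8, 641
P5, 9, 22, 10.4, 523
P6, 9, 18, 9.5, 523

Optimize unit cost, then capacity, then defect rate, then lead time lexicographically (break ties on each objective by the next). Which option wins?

P2

First minimize unit cost: best is 9, kept {P2, P5, P6}.
Then maximize capacity: best is 523, kept {P2, P5, P6}.
Then minimize defect rate: best is 6.2, kept {P2}.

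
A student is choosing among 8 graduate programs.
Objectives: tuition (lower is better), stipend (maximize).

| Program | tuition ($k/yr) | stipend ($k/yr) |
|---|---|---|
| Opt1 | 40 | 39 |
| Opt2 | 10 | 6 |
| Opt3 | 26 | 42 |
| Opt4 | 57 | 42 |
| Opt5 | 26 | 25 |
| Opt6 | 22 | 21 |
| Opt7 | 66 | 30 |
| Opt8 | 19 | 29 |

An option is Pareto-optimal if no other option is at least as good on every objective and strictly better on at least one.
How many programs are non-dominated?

3

Opt1: dominated by Opt3 (tuition 26≤40, stipend 42≥39).
Opt2: not dominated (best tuition).
Opt3: not dominated.
Opt4: dominated by Opt3 (tuition 26≤57, stipend 42≥42).
Opt5: dominated by Opt3 (tuition 26≤26, stipend 42≥25).
Opt6: dominated by Opt8 (tuition 19≤22, stipend 29≥21).
Opt7: dominated by Opt1 (tuition 40≤66, stipend 39≥30).
Opt8: not dominated.
Pareto-optimal: Opt2, Opt3, Opt8 → 3.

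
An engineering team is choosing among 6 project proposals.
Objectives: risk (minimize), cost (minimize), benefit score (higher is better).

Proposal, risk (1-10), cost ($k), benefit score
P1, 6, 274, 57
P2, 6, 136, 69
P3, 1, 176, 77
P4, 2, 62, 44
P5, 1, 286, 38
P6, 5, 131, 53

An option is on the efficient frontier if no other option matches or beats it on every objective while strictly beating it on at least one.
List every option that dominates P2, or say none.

P1: worse on cost (274 vs 136).
P3: worse on cost (176 vs 136).
P4: worse on benefit score (44 vs 69).
P5: worse on cost (286 vs 136).
P6: worse on benefit score (53 vs 69).
No option dominates P2.

none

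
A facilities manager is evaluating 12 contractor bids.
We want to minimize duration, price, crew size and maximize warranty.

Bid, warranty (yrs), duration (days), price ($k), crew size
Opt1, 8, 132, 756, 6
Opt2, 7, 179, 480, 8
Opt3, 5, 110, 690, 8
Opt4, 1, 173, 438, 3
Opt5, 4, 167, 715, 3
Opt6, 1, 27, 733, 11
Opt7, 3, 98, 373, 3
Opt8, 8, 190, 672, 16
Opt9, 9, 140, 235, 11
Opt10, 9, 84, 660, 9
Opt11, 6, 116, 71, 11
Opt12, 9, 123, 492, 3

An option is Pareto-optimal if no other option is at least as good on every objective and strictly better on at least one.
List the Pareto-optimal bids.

Opt1: dominated by Opt12 (warranty 9≥8, duration 123≤132, price 492≤756, crew size 3≤6).
Opt2: not dominated.
Opt3: not dominated.
Opt4: dominated by Opt7 (warranty 3≥1, duration 98≤173, price 373≤438, crew size 3≤3).
Opt5: dominated by Opt12 (warranty 9≥4, duration 123≤167, price 492≤715, crew size 3≤3).
Opt6: not dominated (best duration).
Opt7: not dominated.
Opt8: dominated by Opt9 (warranty 9≥8, duration 140≤190, price 235≤672, crew size 11≤16).
Opt9: not dominated.
Opt10: not dominated.
Opt11: not dominated (best price).
Opt12: not dominated.

Opt2, Opt3, Opt6, Opt7, Opt9, Opt10, Opt11, Opt12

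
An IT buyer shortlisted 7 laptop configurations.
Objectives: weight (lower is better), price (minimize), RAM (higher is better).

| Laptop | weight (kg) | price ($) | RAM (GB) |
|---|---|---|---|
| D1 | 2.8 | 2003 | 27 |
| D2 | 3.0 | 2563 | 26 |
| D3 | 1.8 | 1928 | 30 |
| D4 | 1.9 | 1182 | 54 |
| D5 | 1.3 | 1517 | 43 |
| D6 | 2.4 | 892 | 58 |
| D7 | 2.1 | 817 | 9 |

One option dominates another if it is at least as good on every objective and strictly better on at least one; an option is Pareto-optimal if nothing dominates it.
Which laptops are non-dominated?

D1: dominated by D3 (weight 1.8≤2.8, price 1928≤2003, RAM 30≥27).
D2: dominated by D1 (weight 2.8≤3.0, price 2003≤2563, RAM 27≥26).
D3: dominated by D5 (weight 1.3≤1.8, price 1517≤1928, RAM 43≥30).
D4: not dominated.
D5: not dominated (best weight).
D6: not dominated (best RAM).
D7: not dominated (best price).

D4, D5, D6, D7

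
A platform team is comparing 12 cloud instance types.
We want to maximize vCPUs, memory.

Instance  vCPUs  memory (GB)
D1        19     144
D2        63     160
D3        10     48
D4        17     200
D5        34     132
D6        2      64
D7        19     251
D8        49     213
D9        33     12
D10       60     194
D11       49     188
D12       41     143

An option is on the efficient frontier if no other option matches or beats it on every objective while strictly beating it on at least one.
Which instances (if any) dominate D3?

D1, D2, D4, D5, D7, D8, D10, D11, D12

D1: vCPUs 19≥10, memory 144≥48 — dominates D3.
D2: vCPUs 63≥10, memory 160≥48 — dominates D3.
D4: vCPUs 17≥10, memory 200≥48 — dominates D3.
D5: vCPUs 34≥10, memory 132≥48 — dominates D3.
D7: vCPUs 19≥10, memory 251≥48 — dominates D3.
D8: vCPUs 49≥10, memory 213≥48 — dominates D3.
D10: vCPUs 60≥10, memory 194≥48 — dominates D3.
D11: vCPUs 49≥10, memory 188≥48 — dominates D3.
D12: vCPUs 41≥10, memory 143≥48 — dominates D3.
Others (D6, D9) are each worse than D3 on at least one objective.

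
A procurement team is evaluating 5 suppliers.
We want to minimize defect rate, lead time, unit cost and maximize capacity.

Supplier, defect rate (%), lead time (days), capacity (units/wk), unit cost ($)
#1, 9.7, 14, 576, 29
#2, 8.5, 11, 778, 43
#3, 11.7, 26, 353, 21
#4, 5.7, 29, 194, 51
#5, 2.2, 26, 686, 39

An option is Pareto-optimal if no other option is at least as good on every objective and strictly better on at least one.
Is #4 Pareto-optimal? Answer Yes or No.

No

#5 vs #4: defect rate 2.2≤5.7, lead time 26≤29, capacity 686≥194, unit cost 39≤51 — #5 is at least as good on every objective and strictly better on at least one, so #5 dominates #4.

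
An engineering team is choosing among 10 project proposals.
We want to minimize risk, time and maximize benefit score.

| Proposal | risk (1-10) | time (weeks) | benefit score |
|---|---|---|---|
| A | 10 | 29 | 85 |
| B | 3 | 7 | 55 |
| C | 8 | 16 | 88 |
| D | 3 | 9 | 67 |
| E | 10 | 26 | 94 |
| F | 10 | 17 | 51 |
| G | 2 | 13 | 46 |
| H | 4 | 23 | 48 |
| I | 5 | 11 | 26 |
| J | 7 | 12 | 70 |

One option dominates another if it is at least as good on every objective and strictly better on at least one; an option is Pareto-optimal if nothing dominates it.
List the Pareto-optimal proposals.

A: dominated by C (risk 8≤10, time 16≤29, benefit score 88≥85).
B: not dominated (best time).
C: not dominated.
D: not dominated.
E: not dominated (best benefit score).
F: dominated by B (risk 3≤10, time 7≤17, benefit score 55≥51).
G: not dominated (best risk).
H: dominated by B (risk 3≤4, time 7≤23, benefit score 55≥48).
I: dominated by B (risk 3≤5, time 7≤11, benefit score 55≥26).
J: not dominated.

B, C, D, E, G, J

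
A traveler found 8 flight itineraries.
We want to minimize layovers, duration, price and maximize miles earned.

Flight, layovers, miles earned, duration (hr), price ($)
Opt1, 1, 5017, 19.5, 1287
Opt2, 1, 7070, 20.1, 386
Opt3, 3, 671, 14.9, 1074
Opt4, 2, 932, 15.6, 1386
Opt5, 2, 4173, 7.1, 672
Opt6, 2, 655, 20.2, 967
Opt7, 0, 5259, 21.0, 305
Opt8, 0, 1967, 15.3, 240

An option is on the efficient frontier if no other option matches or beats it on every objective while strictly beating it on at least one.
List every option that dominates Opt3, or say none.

Opt5: layovers 2≤3, miles earned 4173≥671, duration 7.1≤14.9, price 672≤1074 — dominates Opt3.
Others (Opt1, Opt2, Opt4, Opt6, Opt7, Opt8) are each worse than Opt3 on at least one objective.

Opt5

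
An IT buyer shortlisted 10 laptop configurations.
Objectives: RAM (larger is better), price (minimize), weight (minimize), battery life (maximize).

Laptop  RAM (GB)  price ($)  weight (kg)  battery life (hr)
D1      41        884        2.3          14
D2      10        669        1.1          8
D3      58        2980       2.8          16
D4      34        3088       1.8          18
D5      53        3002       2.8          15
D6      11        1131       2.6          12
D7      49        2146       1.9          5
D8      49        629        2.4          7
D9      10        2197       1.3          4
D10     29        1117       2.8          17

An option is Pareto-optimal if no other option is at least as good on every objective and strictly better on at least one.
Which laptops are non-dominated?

D1: not dominated.
D2: not dominated (best weight).
D3: not dominated (best RAM).
D4: not dominated (best battery life).
D5: dominated by D3 (RAM 58≥53, price 2980≤3002, weight 2.8≤2.8, battery life 16≥15).
D6: dominated by D1 (RAM 41≥11, price 884≤1131, weight 2.3≤2.6, battery life 14≥12).
D7: not dominated.
D8: not dominated (best price).
D9: dominated by D2 (RAM 10≥10, price 669≤2197, weight 1.1≤1.3, battery life 8≥4).
D10: not dominated.

D1, D2, D3, D4, D7, D8, D10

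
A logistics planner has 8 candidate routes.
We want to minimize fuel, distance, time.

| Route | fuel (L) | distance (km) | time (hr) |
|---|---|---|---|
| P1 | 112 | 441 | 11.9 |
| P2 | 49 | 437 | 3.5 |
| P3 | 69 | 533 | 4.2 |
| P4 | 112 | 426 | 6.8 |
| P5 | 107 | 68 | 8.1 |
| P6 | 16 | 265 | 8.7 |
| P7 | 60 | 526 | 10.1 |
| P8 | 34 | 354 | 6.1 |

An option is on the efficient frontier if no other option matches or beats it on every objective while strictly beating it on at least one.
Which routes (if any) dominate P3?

P2: fuel 49≤69, distance 437≤533, time 3.5≤4.2 — dominates P3.
Others (P1, P4, P5, P6, P7, P8) are each worse than P3 on at least one objective.

P2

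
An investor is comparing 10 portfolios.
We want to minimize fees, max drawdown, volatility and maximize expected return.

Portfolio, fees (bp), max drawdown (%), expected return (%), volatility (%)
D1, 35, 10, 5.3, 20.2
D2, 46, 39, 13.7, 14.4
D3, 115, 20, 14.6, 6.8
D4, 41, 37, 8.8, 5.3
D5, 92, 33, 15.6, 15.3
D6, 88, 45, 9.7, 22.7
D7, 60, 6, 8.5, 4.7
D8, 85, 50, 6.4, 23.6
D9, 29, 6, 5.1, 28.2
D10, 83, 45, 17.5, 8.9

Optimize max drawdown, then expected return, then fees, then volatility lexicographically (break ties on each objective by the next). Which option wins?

First minimize max drawdown: best is 6, kept {D7, D9}.
Then maximize expected return: best is 8.5, kept {D7}.

D7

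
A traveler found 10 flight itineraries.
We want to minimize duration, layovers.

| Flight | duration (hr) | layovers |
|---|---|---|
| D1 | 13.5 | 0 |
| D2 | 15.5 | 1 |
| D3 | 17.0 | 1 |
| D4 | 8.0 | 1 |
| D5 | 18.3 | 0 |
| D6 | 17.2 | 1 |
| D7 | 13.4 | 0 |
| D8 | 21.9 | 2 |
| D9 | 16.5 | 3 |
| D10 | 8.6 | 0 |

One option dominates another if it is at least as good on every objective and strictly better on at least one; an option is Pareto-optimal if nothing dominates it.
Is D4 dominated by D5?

No

D5 vs D4: D5 is worse on duration (18.3 vs 8.0), so it does not dominate D4.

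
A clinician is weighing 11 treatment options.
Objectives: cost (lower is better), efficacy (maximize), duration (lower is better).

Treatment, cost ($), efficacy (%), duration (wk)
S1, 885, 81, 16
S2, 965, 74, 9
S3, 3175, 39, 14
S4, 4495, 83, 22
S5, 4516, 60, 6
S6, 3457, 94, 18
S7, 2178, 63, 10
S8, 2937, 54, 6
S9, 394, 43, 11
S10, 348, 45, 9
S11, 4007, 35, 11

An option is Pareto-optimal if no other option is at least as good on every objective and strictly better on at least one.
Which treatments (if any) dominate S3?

S2, S7, S8, S9, S10

S2: cost 965≤3175, efficacy 74≥39, duration 9≤14 — dominates S3.
S7: cost 2178≤3175, efficacy 63≥39, duration 10≤14 — dominates S3.
S8: cost 2937≤3175, efficacy 54≥39, duration 6≤14 — dominates S3.
S9: cost 394≤3175, efficacy 43≥39, duration 11≤14 — dominates S3.
S10: cost 348≤3175, efficacy 45≥39, duration 9≤14 — dominates S3.
Others (S1, S4, S5, S6, S11) are each worse than S3 on at least one objective.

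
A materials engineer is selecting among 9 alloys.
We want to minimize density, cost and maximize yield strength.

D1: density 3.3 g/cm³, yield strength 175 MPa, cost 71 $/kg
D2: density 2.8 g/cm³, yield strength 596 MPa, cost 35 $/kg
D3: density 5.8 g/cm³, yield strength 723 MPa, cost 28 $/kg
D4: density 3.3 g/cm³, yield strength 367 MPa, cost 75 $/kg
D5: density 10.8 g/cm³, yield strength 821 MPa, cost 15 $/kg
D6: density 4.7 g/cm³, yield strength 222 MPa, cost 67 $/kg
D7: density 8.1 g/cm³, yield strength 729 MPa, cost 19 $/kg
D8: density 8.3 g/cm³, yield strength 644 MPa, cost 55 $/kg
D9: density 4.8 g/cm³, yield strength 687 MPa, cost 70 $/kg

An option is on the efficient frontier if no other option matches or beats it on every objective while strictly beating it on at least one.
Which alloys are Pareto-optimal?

D2, D3, D5, D7, D9

D1: dominated by D2 (density 2.8≤3.3, yield strength 596≥175, cost 35≤71).
D2: not dominated (best density).
D3: not dominated.
D4: dominated by D2 (density 2.8≤3.3, yield strength 596≥367, cost 35≤75).
D5: not dominated (best yield strength).
D6: dominated by D2 (density 2.8≤4.7, yield strength 596≥222, cost 35≤67).
D7: not dominated.
D8: dominated by D3 (density 5.8≤8.3, yield strength 723≥644, cost 28≤55).
D9: not dominated.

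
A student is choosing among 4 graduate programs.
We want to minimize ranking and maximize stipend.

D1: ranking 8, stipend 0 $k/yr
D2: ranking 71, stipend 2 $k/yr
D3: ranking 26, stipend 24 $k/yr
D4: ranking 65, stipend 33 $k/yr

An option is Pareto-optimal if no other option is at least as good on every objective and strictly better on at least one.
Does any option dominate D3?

D1: worse on stipend (0 vs 24).
D2: worse on ranking (71 vs 26).
D4: worse on ranking (65 vs 26).
No option is at least as good as D3 on every objective and strictly better on one.

No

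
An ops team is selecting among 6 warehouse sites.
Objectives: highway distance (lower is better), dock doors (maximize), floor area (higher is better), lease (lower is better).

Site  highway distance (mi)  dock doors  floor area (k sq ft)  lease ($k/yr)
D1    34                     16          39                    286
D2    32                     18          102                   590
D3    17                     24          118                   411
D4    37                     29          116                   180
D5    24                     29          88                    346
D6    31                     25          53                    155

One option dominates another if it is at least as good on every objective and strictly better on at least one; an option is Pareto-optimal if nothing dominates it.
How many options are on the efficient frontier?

D1: dominated by D6 (highway distance 31≤34, dock doors 25≥16, floor area 53≥39, lease 155≤286).
D2: dominated by D3 (highway distance 17≤32, dock doors 24≥18, floor area 118≥102, lease 411≤590).
D3: not dominated (best highway distance).
D4: not dominated.
D5: not dominated.
D6: not dominated (best lease).
Pareto-optimal: D3, D4, D5, D6 → 4.

4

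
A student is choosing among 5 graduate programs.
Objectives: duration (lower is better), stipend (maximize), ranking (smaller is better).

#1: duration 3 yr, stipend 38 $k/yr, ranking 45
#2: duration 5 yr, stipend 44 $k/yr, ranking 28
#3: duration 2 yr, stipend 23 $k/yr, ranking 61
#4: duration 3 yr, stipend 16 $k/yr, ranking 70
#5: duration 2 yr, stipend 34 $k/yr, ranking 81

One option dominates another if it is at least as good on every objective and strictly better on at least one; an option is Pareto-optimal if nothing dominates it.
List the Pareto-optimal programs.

#1: not dominated.
#2: not dominated (best stipend).
#3: not dominated.
#4: dominated by #1 (duration 3≤3, stipend 38≥16, ranking 45≤70).
#5: not dominated.

#1, #2, #3, #5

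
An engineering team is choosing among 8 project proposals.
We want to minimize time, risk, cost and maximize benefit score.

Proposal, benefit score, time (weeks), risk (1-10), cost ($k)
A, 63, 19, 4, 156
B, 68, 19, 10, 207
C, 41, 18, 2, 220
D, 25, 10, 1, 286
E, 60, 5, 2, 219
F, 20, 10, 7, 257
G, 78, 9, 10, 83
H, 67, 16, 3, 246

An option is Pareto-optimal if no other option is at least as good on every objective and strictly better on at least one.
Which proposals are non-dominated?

A, D, E, G, H

A: not dominated.
B: dominated by G (benefit score 78≥68, time 9≤19, risk 10≤10, cost 83≤207).
C: dominated by E (benefit score 60≥41, time 5≤18, risk 2≤2, cost 219≤220).
D: not dominated (best risk).
E: not dominated (best time).
F: dominated by E (benefit score 60≥20, time 5≤10, risk 2≤7, cost 219≤257).
G: not dominated (best benefit score).
H: not dominated.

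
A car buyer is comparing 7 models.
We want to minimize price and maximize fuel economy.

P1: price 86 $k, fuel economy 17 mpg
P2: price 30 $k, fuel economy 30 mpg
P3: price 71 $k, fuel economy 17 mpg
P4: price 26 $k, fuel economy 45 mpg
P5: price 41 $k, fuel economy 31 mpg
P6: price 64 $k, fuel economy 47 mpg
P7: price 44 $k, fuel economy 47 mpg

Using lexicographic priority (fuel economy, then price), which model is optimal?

P7

First maximize fuel economy: best is 47, kept {P6, P7}.
Then minimize price: best is 44, kept {P7}.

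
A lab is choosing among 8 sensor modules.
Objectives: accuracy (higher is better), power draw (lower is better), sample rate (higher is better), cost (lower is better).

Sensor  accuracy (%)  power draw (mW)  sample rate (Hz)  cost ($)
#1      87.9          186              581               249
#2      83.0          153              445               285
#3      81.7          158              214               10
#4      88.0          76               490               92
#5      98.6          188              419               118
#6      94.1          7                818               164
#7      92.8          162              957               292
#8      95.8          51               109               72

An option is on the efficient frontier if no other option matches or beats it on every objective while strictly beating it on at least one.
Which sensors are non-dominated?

#3, #4, #5, #6, #7, #8

#1: dominated by #6 (accuracy 94.1≥87.9, power draw 7≤186, sample rate 818≥581, cost 164≤249).
#2: dominated by #4 (accuracy 88.0≥83.0, power draw 76≤153, sample rate 490≥445, cost 92≤285).
#3: not dominated (best cost).
#4: not dominated.
#5: not dominated (best accuracy).
#6: not dominated (best power draw).
#7: not dominated (best sample rate).
#8: not dominated.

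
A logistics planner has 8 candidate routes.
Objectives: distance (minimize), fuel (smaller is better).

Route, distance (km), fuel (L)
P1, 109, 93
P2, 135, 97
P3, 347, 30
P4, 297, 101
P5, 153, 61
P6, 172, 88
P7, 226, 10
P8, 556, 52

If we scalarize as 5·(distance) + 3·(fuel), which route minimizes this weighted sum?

P1

P1: 5·109 + 3·93 = 824
P2: 5·135 + 3·97 = 966
P3: 5·347 + 3·30 = 1825
P4: 5·297 + 3·101 = 1788
P5: 5·153 + 3·61 = 948
P6: 5·172 + 3·88 = 1124
P7: 5·226 + 3·10 = 1160
P8: 5·556 + 3·52 = 2936
Lowest: P1 at 824.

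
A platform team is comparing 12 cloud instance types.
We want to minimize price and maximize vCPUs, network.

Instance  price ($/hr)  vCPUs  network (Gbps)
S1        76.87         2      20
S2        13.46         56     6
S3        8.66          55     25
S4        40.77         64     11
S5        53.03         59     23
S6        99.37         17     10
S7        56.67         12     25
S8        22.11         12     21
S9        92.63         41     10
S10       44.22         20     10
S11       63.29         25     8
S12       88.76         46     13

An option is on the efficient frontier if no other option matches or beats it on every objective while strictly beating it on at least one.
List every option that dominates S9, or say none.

S3: price 8.66≤92.63, vCPUs 55≥41, network 25≥10 — dominates S9.
S4: price 40.77≤92.63, vCPUs 64≥41, network 11≥10 — dominates S9.
S5: price 53.03≤92.63, vCPUs 59≥41, network 23≥10 — dominates S9.
S12: price 88.76≤92.63, vCPUs 46≥41, network 13≥10 — dominates S9.
Others (S1, S2, S6, S7, S8, S10, S11) are each worse than S9 on at least one objective.

S3, S4, S5, S12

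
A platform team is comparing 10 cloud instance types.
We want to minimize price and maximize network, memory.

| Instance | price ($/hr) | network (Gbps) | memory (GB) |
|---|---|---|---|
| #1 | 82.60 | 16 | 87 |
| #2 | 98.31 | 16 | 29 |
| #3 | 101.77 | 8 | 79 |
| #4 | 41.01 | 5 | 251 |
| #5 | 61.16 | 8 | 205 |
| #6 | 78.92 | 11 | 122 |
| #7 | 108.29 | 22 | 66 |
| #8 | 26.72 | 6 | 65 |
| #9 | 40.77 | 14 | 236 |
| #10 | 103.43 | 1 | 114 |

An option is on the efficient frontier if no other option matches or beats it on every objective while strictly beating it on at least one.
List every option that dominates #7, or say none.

none

#1: worse on network (16 vs 22).
#2: worse on network (16 vs 22).
#3: worse on network (8 vs 22).
#4: worse on network (5 vs 22).
#5: worse on network (8 vs 22).
#6: worse on network (11 vs 22).
#8: worse on network (6 vs 22).
#9: worse on network (14 vs 22).
#10: worse on network (1 vs 22).
No option dominates #7.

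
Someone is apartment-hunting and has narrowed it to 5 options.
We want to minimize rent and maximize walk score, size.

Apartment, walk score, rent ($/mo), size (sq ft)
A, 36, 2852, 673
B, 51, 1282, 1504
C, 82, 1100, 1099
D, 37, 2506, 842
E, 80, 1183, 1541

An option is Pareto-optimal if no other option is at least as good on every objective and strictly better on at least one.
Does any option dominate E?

A: worse on walk score (36 vs 80).
B: worse on walk score (51 vs 80).
C: worse on size (1099 vs 1541).
D: worse on walk score (37 vs 80).
No option is at least as good as E on every objective and strictly better on one.

No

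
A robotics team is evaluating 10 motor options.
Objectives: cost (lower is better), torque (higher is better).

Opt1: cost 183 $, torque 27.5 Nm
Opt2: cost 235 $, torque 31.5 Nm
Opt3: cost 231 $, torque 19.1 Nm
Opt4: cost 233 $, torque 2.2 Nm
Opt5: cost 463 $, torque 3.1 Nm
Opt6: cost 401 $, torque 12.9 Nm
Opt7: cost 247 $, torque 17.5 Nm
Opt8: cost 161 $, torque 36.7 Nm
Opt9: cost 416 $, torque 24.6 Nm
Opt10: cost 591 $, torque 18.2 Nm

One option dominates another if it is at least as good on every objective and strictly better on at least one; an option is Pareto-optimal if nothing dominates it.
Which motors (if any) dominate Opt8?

none

Opt1: worse on cost (183 vs 161).
Opt2: worse on cost (235 vs 161).
Opt3: worse on cost (231 vs 161).
Opt4: worse on cost (233 vs 161).
Opt5: worse on cost (463 vs 161).
Opt6: worse on cost (401 vs 161).
Opt7: worse on cost (247 vs 161).
Opt9: worse on cost (416 vs 161).
Opt10: worse on cost (591 vs 161).
No option dominates Opt8.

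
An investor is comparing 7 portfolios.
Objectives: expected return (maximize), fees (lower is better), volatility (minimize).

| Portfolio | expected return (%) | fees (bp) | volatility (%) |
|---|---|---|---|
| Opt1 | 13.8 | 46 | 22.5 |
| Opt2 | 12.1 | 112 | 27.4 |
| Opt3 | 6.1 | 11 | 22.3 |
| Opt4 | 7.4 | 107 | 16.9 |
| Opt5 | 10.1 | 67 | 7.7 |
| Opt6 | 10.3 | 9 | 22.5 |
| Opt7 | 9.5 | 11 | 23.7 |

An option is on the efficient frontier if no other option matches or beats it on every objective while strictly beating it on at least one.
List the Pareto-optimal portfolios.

Opt1, Opt3, Opt5, Opt6

Opt1: not dominated (best expected return).
Opt2: dominated by Opt1 (expected return 13.8≥12.1, fees 46≤112, volatility 22.5≤27.4).
Opt3: not dominated.
Opt4: dominated by Opt5 (expected return 10.1≥7.4, fees 67≤107, volatility 7.7≤16.9).
Opt5: not dominated (best volatility).
Opt6: not dominated (best fees).
Opt7: dominated by Opt6 (expected return 10.3≥9.5, fees 9≤11, volatility 22.5≤23.7).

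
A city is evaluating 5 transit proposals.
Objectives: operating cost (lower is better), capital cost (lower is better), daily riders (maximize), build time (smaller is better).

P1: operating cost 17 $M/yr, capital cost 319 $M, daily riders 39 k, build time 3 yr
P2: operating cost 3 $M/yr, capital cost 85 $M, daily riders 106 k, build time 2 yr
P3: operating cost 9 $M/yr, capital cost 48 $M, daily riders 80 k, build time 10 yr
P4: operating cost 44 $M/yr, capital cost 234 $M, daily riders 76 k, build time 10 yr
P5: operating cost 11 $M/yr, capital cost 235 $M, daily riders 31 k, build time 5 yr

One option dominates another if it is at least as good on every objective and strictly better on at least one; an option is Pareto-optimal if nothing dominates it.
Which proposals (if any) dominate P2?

none

P1: worse on operating cost (17 vs 3).
P3: worse on operating cost (9 vs 3).
P4: worse on operating cost (44 vs 3).
P5: worse on operating cost (11 vs 3).
No option dominates P2.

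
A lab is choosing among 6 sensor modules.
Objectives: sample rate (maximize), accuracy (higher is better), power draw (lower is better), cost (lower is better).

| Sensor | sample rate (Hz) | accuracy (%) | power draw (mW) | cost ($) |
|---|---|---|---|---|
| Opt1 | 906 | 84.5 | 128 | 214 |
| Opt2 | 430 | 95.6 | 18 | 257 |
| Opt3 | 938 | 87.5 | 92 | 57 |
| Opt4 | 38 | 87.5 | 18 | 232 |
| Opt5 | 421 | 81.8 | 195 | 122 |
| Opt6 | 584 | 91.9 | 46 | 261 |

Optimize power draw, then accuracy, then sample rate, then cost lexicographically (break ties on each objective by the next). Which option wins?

Opt2

First minimize power draw: best is 18, kept {Opt2, Opt4}.
Then maximize accuracy: best is 95.6, kept {Opt2}.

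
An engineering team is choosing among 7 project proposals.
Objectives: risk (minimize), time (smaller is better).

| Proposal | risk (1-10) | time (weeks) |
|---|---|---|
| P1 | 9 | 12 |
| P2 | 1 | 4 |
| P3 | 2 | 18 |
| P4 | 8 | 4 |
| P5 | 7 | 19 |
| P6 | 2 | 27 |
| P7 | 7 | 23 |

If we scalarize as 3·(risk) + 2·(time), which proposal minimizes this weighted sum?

P1: 3·9 + 2·12 = 51
P2: 3·1 + 2·4 = 11
P3: 3·2 + 2·18 = 42
P4: 3·8 + 2·4 = 32
P5: 3·7 + 2·19 = 59
P6: 3·2 + 2·27 = 60
P7: 3·7 + 2·23 = 67
Lowest: P2 at 11.

P2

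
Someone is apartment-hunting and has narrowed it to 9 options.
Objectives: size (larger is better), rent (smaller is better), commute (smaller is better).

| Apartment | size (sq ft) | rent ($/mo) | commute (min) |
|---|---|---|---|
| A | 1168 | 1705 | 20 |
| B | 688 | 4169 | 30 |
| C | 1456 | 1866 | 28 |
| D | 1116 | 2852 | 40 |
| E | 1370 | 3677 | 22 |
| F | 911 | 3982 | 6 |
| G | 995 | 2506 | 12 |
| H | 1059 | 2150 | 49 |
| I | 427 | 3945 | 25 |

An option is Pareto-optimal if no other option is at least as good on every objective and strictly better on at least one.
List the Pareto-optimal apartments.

A, C, E, F, G

A: not dominated (best rent).
B: dominated by A (size 1168≥688, rent 1705≤4169, commute 20≤30).
C: not dominated (best size).
D: dominated by A (size 1168≥1116, rent 1705≤2852, commute 20≤40).
E: not dominated.
F: not dominated (best commute).
G: not dominated.
H: dominated by A (size 1168≥1059, rent 1705≤2150, commute 20≤49).
I: dominated by A (size 1168≥427, rent 1705≤3945, commute 20≤25).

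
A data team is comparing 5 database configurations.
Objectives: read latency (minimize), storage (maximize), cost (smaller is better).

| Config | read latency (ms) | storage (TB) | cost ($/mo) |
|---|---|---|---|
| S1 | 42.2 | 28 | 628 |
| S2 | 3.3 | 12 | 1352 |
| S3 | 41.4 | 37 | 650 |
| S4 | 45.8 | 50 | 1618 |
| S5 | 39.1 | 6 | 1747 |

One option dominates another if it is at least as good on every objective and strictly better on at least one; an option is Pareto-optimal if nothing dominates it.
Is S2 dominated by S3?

S3 vs S2: S3 is worse on read latency (41.4 vs 3.3), so it does not dominate S2.

No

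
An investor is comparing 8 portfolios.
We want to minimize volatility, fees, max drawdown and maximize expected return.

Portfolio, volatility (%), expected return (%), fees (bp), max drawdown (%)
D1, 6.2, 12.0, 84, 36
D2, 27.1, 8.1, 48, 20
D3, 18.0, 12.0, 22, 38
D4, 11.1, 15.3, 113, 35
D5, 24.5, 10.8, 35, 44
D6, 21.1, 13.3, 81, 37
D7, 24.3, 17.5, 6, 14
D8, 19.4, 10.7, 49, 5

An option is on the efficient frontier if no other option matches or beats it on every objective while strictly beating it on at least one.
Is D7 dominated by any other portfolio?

D1: worse on expected return (12.0 vs 17.5).
D2: worse on volatility (27.1 vs 24.3).
D3: worse on expected return (12.0 vs 17.5).
D4: worse on expected return (15.3 vs 17.5).
D5: worse on volatility (24.5 vs 24.3).
D6: worse on expected return (13.3 vs 17.5).
D8: worse on expected return (10.7 vs 17.5).
No option is at least as good as D7 on every objective and strictly better on one.

No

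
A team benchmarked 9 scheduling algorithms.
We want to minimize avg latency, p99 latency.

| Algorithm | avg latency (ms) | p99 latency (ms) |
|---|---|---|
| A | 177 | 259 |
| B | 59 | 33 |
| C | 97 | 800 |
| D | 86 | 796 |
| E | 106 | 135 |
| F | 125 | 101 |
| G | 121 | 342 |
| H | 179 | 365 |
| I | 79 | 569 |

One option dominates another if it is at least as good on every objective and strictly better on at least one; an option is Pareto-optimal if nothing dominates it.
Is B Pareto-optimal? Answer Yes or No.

A: worse on avg latency (177 vs 59).
C: worse on avg latency (97 vs 59).
D: worse on avg latency (86 vs 59).
E: worse on avg latency (106 vs 59).
F: worse on avg latency (125 vs 59).
G: worse on avg latency (121 vs 59).
H: worse on avg latency (179 vs 59).
I: worse on avg latency (79 vs 59).
No option is at least as good as B on every objective and strictly better on one.

Yes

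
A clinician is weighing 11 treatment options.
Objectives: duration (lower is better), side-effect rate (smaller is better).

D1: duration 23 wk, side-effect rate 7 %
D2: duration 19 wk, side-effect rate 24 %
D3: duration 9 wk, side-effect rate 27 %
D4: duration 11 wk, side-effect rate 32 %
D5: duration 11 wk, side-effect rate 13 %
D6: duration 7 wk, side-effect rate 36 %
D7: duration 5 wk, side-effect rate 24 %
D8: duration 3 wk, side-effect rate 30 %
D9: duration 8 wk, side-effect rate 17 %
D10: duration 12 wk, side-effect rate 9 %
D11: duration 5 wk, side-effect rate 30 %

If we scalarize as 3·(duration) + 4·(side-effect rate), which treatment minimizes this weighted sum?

D10

D1: 3·23 + 4·7 = 97
D2: 3·19 + 4·24 = 153
D3: 3·9 + 4·27 = 135
D4: 3·11 + 4·32 = 161
D5: 3·11 + 4·13 = 85
D6: 3·7 + 4·36 = 165
D7: 3·5 + 4·24 = 111
D8: 3·3 + 4·30 = 129
D9: 3·8 + 4·17 = 92
D10: 3·12 + 4·9 = 72
D11: 3·5 + 4·30 = 135
Lowest: D10 at 72.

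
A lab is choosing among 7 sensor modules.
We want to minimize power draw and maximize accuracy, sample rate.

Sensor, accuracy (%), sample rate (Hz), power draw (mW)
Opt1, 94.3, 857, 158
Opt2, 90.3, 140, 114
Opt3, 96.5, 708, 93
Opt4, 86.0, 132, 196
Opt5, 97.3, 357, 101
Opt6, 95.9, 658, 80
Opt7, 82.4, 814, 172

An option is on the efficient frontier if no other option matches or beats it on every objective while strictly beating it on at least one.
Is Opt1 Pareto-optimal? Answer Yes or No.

Opt2: worse on accuracy (90.3 vs 94.3).
Opt3: worse on sample rate (708 vs 857).
Opt4: worse on accuracy (86.0 vs 94.3).
Opt5: worse on sample rate (357 vs 857).
Opt6: worse on sample rate (658 vs 857).
Opt7: worse on accuracy (82.4 vs 94.3).
No option is at least as good as Opt1 on every objective and strictly better on one.

Yes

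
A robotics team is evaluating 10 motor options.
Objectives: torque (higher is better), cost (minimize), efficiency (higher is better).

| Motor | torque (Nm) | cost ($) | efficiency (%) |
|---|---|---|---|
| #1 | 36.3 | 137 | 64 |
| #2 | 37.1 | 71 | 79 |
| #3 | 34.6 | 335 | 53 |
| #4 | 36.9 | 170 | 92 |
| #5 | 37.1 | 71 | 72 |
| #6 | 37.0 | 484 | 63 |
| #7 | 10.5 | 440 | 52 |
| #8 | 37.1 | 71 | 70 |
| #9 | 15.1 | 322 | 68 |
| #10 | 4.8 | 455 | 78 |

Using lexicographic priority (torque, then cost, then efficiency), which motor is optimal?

First maximize torque: best is 37.1, kept {#2, #5, #8}.
Then minimize cost: best is 71, kept {#2, #5, #8}.
Then maximize efficiency: best is 79, kept {#2}.

#2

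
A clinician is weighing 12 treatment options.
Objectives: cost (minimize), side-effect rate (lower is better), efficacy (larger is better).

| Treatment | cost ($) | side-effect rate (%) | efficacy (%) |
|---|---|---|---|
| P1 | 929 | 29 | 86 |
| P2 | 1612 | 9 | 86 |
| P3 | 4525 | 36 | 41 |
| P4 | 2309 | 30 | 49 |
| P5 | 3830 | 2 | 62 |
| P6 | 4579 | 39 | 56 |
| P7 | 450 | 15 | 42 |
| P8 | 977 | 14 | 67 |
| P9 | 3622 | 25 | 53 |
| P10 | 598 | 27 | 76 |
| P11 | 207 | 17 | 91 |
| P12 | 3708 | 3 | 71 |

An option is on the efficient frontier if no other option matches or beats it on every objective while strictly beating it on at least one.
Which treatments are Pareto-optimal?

P2, P5, P7, P8, P11, P12

P1: dominated by P11 (cost 207≤929, side-effect rate 17≤29, efficacy 91≥86).
P2: not dominated.
P3: dominated by P1 (cost 929≤4525, side-effect rate 29≤36, efficacy 86≥41).
P4: dominated by P1 (cost 929≤2309, side-effect rate 29≤30, efficacy 86≥49).
P5: not dominated (best side-effect rate).
P6: dominated by P1 (cost 929≤4579, side-effect rate 29≤39, efficacy 86≥56).
P7: not dominated.
P8: not dominated.
P9: dominated by P2 (cost 1612≤3622, side-effect rate 9≤25, efficacy 86≥53).
P10: dominated by P11 (cost 207≤598, side-effect rate 17≤27, efficacy 91≥76).
P11: not dominated (best cost).
P12: not dominated.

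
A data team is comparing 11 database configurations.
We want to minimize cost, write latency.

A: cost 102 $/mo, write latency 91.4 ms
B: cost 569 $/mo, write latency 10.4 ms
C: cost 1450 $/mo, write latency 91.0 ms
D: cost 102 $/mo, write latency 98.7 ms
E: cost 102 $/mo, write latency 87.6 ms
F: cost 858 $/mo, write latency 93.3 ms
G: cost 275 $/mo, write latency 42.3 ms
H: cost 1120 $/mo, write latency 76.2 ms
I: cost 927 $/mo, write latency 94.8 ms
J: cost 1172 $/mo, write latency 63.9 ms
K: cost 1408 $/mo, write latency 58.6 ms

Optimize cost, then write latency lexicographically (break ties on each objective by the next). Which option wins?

E

First minimize cost: best is 102, kept {A, D, E}.
Then minimize write latency: best is 87.6, kept {E}.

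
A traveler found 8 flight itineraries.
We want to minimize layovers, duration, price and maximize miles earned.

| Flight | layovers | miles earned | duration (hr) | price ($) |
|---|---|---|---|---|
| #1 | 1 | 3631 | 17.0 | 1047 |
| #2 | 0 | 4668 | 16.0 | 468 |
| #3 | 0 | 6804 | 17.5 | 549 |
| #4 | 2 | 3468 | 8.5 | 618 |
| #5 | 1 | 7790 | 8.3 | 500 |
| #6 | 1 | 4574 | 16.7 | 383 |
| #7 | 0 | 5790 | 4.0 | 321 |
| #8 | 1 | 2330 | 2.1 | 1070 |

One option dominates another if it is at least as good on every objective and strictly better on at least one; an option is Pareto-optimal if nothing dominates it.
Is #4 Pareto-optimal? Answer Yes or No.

#5 vs #4: layovers 1≤2, miles earned 7790≥3468, duration 8.3≤8.5, price 500≤618 — #5 is at least as good on every objective and strictly better on at least one, so #5 dominates #4.

No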